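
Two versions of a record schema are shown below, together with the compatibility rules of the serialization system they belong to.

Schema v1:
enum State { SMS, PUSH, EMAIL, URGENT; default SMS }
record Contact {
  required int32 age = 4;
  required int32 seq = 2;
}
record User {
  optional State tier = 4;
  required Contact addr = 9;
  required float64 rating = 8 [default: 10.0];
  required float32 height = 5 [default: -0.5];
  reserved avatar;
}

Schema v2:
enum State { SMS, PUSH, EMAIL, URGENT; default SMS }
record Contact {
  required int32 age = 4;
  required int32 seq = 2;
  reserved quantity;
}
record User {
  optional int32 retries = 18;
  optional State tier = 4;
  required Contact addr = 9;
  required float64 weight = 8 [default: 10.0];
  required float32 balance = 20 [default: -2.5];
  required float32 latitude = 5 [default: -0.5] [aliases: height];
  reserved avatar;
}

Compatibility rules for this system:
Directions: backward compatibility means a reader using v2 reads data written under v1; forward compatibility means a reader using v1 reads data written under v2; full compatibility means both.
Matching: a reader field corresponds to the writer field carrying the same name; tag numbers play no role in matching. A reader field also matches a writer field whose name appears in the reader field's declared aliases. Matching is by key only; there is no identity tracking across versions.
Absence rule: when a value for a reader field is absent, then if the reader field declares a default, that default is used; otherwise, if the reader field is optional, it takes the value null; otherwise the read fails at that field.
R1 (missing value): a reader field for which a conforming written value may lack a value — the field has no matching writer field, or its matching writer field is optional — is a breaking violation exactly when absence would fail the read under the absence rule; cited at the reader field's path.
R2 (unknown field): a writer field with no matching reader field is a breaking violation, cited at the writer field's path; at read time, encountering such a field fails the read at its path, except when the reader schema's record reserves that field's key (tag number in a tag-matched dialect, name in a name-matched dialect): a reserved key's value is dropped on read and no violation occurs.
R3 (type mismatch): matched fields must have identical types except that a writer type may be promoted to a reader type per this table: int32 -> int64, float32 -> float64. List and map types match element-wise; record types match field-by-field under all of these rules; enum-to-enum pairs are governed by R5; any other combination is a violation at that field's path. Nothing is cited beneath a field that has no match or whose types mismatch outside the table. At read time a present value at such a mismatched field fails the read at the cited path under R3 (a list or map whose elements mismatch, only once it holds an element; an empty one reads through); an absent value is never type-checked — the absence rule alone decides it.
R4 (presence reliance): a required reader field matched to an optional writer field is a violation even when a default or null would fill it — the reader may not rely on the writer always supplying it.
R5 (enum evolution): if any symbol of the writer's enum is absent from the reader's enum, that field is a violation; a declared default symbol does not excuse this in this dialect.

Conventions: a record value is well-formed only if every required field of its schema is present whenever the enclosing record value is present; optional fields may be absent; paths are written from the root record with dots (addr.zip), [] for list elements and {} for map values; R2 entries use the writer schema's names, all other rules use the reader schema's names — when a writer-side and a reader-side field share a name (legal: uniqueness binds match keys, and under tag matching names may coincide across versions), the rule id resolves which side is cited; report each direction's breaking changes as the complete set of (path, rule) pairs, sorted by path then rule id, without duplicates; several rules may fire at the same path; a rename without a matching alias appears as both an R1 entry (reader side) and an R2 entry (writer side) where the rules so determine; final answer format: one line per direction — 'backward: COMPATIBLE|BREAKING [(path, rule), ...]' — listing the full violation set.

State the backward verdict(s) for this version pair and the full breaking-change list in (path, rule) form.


arrows below run writer -> reader for User
checking backward for User: reader v2 against writer v1:
  retries has no writer counterpart
  tier: State -> State, writer optional; from tier
  addr: Contact -> Contact, writer required; from addr
  weight has no writer counterpart
  balance has no writer counterpart
  latitude: float32 -> float32, writer required; from height
  writer rating: unknown to reader
  addr.age: int32 -> int32, writer required; from addr.age
  addr.seq: int32 -> int32, writer required; from addr.seq
  R2 fires at rating
  => backward verdict for User: BREAKING, 1 violation(s)
remaining User differences; none change what is asked:
  renamed field height to latitude in record User (alias height declared on the renamed field) -> affects forward compatibility only, which is not asked
  added field retries to record User: optional int32, tag 18 (in v2 it sits immediately before tier) -> affects forward compatibility only, which is not asked
  added field balance to record User: required float32, tag 20, default -2.5 (in v2 it sits immediately before latitude) -> affects forward compatibility only, which is not asked

backward: BREAKING [(rating, R2)]


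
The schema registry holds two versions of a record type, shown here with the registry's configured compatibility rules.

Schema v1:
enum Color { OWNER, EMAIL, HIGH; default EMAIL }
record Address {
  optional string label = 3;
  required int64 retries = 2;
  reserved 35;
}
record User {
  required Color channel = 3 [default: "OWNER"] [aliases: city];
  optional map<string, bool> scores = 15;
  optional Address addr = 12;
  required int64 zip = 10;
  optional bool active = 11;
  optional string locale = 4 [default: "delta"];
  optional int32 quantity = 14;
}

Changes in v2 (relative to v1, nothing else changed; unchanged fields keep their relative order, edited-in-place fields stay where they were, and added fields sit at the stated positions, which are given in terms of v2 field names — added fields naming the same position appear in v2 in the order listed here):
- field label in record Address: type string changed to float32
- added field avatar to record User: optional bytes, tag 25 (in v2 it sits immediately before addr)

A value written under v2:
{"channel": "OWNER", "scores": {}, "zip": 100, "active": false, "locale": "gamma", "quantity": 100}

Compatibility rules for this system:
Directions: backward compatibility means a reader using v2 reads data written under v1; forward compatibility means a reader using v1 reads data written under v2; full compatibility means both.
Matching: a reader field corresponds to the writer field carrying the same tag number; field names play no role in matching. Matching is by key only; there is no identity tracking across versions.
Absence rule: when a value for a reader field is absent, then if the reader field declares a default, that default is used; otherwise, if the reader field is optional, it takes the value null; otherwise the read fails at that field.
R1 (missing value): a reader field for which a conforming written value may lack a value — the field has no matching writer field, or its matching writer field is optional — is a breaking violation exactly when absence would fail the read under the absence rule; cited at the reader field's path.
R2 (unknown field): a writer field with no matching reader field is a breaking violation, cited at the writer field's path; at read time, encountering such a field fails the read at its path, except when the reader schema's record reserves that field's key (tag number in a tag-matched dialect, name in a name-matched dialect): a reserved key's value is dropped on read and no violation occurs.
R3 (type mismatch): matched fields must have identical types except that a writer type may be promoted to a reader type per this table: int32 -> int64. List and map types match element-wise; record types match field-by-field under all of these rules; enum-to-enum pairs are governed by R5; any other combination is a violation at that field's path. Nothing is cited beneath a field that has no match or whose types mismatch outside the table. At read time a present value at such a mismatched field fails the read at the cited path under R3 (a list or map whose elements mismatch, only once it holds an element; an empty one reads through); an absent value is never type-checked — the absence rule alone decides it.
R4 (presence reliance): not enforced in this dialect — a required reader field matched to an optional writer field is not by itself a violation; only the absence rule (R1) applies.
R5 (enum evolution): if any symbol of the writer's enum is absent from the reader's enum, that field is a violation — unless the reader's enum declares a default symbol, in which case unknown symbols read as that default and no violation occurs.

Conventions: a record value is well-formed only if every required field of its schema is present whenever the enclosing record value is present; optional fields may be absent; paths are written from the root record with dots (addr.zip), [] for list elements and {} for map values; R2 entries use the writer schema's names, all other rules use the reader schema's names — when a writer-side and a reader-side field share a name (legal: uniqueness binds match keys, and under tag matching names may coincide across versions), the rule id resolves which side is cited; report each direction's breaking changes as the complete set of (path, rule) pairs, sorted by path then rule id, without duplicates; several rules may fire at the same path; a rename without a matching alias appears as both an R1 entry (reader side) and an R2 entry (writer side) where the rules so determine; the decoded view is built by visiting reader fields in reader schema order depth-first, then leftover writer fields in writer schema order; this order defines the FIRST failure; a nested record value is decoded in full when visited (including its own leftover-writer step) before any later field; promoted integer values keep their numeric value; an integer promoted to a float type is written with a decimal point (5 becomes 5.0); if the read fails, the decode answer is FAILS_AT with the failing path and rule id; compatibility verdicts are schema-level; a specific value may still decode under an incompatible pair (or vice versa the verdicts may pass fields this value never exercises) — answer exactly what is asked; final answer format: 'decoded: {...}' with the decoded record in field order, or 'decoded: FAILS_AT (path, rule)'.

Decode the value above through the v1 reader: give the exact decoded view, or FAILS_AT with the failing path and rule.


each type pair in User: writer, then reader
decoding the User value with the v1 reader:
  channel := "OWNER"
  scores := {}
  addr := null (absent, optional -> null)
  zip := 100
  active := false
  locale := "gamma"
  quantity := 100
  => decoded: {"channel": "OWNER", "scores": {}, "addr": null, "zip": 100, "active": false, "locale": "gamma", "quantity": 100}
ruling out the remaining User differences:
  field label in record Address: type string changed to float32 -> schema-level compatibility only; this User value's decode is unchanged
  added field avatar to record User: optional bytes, tag 25 (in v2 it sits immediately before addr) -> schema-level compatibility only; this User value's decode is unchanged

decoded: {"channel": "OWNER", "scores": {}, "addr": null, "zip": 100, "active": false, "locale": "gamma", "quantity": 100}


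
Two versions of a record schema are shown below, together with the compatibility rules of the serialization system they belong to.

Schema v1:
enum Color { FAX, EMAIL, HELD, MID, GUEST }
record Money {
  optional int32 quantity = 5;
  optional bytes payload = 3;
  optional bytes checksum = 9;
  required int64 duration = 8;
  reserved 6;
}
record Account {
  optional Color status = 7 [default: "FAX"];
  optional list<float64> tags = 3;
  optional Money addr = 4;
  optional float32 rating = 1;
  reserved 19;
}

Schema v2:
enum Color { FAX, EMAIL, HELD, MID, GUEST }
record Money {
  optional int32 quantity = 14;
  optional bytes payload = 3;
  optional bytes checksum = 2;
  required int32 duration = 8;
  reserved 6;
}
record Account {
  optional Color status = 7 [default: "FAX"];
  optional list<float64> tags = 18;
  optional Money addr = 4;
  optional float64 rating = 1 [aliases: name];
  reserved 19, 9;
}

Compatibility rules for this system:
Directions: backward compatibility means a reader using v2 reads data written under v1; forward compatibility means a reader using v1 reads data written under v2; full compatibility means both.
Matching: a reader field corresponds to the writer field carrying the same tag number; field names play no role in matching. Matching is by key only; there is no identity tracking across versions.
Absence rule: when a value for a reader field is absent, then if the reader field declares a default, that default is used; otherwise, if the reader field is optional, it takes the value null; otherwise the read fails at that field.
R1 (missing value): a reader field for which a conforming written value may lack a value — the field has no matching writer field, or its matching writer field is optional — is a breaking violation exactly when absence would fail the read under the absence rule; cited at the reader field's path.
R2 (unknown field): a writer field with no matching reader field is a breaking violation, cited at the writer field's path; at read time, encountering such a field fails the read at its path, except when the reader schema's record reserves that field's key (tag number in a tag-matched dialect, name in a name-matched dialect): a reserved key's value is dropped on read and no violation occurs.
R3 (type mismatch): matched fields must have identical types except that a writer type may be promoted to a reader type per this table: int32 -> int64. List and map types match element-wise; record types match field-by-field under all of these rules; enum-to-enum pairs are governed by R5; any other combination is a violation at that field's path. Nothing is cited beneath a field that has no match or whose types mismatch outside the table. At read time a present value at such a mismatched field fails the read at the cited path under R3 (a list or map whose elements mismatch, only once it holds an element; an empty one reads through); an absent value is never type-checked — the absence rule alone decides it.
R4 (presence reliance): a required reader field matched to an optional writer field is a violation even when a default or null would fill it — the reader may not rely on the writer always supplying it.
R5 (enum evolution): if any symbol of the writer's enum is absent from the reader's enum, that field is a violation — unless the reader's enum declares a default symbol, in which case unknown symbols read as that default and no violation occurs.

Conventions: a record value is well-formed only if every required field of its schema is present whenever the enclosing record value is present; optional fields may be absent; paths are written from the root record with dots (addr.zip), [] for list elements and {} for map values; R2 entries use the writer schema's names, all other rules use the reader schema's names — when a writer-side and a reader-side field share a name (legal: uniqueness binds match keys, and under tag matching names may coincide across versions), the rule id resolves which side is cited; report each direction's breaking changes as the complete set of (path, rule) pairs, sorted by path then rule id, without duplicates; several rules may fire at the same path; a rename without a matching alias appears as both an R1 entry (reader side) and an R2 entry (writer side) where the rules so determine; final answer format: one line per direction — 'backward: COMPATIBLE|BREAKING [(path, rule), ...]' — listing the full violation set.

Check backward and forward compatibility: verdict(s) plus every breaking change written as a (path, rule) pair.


backward: BREAKING [(addr.checksum, R2), (addr.duration, R3), (addr.quantity, R2), (rating, R3), (tags, R2)]; forward: BREAKING [(addr.checksum, R2), (addr.quantity, R2), (rating, R3), (tags, R2)]

in Account below, arrows point writer -> reader
backward analysis of Account with v2 as reader and v1 as writer:
  writer optional, Color -> Color: reader status maps from writer status
  no writer field matches reader tags
  writer optional, Money -> Money: reader addr maps from writer addr
  writer optional, float32 -> float64: reader rating maps from writer rating
  writer field tags has no reader counterpart
  no writer field matches reader addr.quantity
  writer optional, bytes -> bytes: reader addr.payload maps from writer addr.payload
  no writer field matches reader addr.checksum
  writer required, int64 -> int32: reader addr.duration maps from writer addr.duration
  writer field addr.quantity has no reader counterpart
  writer field addr.checksum has no reader counterpart
  breaking: (addr.checksum, R2)
  breaking: (addr.duration, R3)
  breaking: (addr.quantity, R2)
  breaking: (rating, R3)
  breaking: (tags, R2)
  => backward verdict for Account: BREAKING, 5 violation(s)
forward analysis of Account with v1 as reader and v2 as writer:
  writer optional, Color -> Color: reader status maps from writer status
  no writer field matches reader tags
  writer optional, Money -> Money: reader addr maps from writer addr
  writer optional, float64 -> float32: reader rating maps from writer rating
  writer field tags has no reader counterpart
  no writer field matches reader addr.quantity
  writer optional, bytes -> bytes: reader addr.payload maps from writer addr.payload
  no writer field matches reader addr.checksum
  writer required, int32 -> int64: reader addr.duration maps from writer addr.duration
  writer field addr.quantity has no reader counterpart
  writer field addr.checksum has no reader counterpart
  breaking: (addr.checksum, R2)
  breaking: (addr.quantity, R2)
  breaking: (rating, R3)
  breaking: (tags, R2)
  => forward verdict for Account: BREAKING, 4 violation(s)


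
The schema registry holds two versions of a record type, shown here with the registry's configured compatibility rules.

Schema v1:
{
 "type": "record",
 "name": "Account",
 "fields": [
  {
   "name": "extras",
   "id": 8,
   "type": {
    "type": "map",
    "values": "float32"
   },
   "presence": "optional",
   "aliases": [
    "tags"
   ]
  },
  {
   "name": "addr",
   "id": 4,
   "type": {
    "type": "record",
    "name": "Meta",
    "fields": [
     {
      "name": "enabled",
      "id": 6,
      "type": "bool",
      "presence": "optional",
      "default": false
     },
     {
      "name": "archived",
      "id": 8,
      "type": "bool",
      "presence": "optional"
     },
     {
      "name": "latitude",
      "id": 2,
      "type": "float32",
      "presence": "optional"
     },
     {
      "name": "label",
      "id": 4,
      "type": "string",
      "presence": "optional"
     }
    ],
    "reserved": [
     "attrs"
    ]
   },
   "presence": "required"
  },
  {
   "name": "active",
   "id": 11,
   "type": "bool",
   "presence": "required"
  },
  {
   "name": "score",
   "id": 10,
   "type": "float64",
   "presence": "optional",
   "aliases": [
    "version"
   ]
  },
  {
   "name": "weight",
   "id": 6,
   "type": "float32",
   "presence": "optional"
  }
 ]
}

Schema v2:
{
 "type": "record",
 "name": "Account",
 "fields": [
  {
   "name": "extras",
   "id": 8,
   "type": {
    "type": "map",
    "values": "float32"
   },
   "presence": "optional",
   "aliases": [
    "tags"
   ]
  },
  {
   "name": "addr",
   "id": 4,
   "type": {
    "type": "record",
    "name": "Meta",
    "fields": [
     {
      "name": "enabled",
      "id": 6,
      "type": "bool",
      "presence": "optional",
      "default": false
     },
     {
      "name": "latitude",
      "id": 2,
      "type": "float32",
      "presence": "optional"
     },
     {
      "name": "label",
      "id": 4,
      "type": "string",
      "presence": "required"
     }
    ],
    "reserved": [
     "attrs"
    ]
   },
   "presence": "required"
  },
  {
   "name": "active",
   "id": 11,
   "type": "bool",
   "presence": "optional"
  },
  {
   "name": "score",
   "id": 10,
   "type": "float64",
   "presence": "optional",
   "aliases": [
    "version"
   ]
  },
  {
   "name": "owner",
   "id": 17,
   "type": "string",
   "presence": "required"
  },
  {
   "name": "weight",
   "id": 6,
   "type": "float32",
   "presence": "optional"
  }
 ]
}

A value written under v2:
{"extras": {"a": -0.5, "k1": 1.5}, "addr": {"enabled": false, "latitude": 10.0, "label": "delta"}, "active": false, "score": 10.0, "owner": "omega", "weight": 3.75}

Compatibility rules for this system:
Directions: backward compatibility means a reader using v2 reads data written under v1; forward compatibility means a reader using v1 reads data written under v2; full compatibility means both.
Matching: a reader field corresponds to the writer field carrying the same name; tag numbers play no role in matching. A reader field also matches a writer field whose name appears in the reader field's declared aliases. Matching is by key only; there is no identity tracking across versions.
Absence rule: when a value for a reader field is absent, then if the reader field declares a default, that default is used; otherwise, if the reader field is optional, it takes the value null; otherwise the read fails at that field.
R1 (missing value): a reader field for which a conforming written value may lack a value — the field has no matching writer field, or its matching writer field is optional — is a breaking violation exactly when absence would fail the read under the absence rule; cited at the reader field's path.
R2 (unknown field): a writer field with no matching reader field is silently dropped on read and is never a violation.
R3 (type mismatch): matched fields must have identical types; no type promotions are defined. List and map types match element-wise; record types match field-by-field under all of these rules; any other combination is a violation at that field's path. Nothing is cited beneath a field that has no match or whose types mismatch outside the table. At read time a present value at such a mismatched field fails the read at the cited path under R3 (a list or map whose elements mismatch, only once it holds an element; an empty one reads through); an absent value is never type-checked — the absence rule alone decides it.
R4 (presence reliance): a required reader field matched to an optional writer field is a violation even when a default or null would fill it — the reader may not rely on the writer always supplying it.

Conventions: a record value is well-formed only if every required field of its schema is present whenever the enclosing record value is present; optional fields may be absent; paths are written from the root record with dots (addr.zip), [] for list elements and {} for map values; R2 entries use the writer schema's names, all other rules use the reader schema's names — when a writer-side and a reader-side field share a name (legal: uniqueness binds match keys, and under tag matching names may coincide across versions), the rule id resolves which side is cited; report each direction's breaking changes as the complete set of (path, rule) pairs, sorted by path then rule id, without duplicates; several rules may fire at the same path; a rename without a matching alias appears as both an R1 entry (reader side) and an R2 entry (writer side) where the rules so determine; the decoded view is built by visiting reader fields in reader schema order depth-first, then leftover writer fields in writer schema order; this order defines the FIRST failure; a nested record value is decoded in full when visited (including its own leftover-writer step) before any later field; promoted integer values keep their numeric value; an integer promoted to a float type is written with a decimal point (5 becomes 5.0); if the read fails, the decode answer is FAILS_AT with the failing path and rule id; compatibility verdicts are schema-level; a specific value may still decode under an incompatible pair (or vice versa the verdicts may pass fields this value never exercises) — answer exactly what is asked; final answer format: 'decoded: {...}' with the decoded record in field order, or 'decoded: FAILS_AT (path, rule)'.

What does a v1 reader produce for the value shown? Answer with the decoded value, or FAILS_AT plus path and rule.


decoded: {"extras": {"a": -0.5, "k1": 1.5}, "addr": {"enabled": false, "archived": null, "latitude": 10.0, "label": "delta"}, "active": false, "score": 10.0, "weight": 3.75}

arrows below run writer -> reader for Account
decode (reader v1):
  extras := {"a": -0.5, "k1": 1.5}
  addr.enabled := false
  addr.archived := null (absent, optional -> null)
  addr.latitude := 10.0
  addr.label := "delta"
  active := false
  score := 10.0
  weight := 3.75
  writer owner: unknown -> dropped
  => decoded: {"extras": {"a": -0.5, "k1": 1.5}, "addr": {"enabled": false, "archived": null, "latitude": 10.0, "label": "delta"}, "active": false, "score": 10.0, "weight": 3.75}
the other Account changes do not affect what is asked:
  field active in record Account: required changed to optional -> schema-level compatibility only; this Account value's decode is unchanged
  added field owner to record Account: required string, tag 17 (in v2 it sits immediately before weight) -> schema-level compatibility only; this Account value's decode is unchanged
  removed field archived from record Meta -> triggers nothing under the printed rules; the Account answer is the same either way
  field label in record Meta: optional changed to required -> schema-level compatibility only; this Account value's decode is unchanged


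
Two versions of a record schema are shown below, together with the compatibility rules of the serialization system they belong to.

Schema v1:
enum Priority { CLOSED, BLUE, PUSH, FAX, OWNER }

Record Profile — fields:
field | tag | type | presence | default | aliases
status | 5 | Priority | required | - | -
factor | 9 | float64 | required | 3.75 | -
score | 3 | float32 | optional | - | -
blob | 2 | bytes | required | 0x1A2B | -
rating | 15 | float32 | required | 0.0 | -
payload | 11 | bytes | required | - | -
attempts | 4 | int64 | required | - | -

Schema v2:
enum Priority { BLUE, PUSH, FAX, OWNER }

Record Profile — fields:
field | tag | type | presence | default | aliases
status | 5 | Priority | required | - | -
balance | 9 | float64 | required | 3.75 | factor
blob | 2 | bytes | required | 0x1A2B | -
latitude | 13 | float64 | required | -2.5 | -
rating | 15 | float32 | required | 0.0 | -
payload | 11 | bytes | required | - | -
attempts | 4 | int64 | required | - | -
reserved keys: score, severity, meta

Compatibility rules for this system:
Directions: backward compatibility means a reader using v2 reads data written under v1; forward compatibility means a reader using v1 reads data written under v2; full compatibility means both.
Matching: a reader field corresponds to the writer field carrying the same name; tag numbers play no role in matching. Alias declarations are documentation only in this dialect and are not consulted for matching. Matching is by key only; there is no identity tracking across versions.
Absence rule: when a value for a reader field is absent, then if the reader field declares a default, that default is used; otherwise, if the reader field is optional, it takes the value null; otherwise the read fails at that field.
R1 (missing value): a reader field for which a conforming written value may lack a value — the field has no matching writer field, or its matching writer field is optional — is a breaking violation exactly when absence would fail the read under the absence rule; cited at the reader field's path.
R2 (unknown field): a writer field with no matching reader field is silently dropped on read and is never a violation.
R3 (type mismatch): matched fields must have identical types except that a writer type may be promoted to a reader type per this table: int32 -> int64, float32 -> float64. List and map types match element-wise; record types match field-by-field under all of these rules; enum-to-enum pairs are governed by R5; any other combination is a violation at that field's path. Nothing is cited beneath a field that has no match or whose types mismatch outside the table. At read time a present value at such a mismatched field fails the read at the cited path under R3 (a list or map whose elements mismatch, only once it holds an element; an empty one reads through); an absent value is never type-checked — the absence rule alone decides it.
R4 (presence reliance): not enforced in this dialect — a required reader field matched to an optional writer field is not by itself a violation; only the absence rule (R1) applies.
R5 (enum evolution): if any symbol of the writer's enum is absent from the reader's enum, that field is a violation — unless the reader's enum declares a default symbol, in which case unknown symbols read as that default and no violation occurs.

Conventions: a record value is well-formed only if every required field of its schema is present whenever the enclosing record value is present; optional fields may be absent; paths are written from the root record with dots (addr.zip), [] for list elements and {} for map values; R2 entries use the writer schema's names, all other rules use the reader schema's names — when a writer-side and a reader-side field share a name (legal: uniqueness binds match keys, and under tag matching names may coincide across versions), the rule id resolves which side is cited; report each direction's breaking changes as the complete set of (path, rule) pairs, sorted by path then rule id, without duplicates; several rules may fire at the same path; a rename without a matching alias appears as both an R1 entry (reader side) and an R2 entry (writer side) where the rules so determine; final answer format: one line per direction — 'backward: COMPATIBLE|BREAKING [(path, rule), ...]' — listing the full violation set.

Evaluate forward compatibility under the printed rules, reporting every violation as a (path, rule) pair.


forward: COMPATIBLE []

arrows below run writer -> reader for Profile
checking forward for Profile: reader v1 against writer v2:
  status <- status (Priority -> Priority, writer required)
  no writer field matches reader factor
  no writer field matches reader score
  blob <- blob (bytes -> bytes, writer required)
  rating <- rating (float32 -> float32, writer required)
  payload <- payload (bytes -> bytes, writer required)
  attempts <- attempts (int64 -> int64, writer required)
  writer field balance has no reader counterpart
  writer field latitude has no reader counterpart
  => forward verdict for Profile: COMPATIBLE, no violations
checking off the Profile differences that do not matter here:
  removed field score from record Profile (its key "score" joins the reserved list) -> no rule fires on it in Profile's dialect; the asked verdict holds
  renamed field factor to balance in record Profile (alias factor declared on the renamed field) -> no rule fires on it in Profile's dialect; the asked verdict holds
  enum Priority (field status in record Profile): symbol CLOSED removed -> matters only for Profile's backward compatibility — outside the asked direction
  added field latitude to record Profile: required float64, tag 13, default -2.5 (in v2 it sits immediately before rating) -> no rule fires on it in Profile's dialect; the asked verdict holds


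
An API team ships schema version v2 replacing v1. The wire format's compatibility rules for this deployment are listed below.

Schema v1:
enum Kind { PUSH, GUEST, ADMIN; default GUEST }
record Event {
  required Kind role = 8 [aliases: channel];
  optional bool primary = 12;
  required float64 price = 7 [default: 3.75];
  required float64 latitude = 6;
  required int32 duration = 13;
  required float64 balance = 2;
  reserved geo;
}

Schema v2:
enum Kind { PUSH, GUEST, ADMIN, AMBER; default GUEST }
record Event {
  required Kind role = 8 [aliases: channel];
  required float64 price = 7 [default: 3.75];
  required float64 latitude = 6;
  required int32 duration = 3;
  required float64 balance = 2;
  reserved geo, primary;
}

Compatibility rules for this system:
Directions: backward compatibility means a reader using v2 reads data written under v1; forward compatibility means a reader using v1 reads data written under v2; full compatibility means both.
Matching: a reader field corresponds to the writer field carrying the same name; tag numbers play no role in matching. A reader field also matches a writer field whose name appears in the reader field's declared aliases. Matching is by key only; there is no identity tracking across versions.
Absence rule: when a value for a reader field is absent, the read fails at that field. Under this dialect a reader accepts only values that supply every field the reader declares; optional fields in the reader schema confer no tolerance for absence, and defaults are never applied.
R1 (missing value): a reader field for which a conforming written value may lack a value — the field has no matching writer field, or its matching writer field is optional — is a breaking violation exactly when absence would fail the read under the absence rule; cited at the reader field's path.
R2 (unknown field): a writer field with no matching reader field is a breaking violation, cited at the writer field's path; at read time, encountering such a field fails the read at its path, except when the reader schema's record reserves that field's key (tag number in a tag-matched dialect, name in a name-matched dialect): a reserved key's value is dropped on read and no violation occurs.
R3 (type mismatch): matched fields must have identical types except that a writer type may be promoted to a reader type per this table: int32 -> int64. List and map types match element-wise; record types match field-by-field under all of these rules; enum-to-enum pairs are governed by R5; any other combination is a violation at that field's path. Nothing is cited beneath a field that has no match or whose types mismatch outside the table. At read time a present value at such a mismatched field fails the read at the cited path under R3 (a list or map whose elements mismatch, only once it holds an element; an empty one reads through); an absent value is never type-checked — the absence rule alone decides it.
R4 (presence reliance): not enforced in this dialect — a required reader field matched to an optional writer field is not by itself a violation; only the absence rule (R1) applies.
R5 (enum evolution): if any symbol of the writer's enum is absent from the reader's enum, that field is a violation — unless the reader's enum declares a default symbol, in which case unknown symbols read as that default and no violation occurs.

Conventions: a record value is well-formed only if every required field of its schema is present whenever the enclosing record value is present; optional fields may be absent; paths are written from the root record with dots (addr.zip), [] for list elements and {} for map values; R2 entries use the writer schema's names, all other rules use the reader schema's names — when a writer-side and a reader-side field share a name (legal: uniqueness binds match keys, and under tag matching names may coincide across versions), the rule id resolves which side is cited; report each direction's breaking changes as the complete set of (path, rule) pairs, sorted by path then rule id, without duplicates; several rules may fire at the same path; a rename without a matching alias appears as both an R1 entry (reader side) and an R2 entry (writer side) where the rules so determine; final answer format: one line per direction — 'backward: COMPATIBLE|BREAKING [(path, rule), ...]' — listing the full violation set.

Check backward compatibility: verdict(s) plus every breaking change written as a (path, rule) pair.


backward: COMPATIBLE []

arrows below run writer -> reader for Event
backward on Event — v2 reading data written by v1:
  Kind -> Kind, writer required: role aligns to role
  float64 -> float64, writer required: price aligns to price
  float64 -> float64, writer required: latitude aligns to latitude
  int32 -> int32, writer required: duration aligns to duration
  float64 -> float64, writer required: balance aligns to balance
  leftover writer field: primary
  => backward verdict for Event: COMPATIBLE, no violations
remaining Event differences; none change what is asked:
  enum Kind (field role in record Event): symbol AMBER added -> fires no rule on Event, leaving the asked answer as it is
  field duration in record Event: tag 13 changed to 3 -> fires no rule on Event, leaving the asked answer as it is


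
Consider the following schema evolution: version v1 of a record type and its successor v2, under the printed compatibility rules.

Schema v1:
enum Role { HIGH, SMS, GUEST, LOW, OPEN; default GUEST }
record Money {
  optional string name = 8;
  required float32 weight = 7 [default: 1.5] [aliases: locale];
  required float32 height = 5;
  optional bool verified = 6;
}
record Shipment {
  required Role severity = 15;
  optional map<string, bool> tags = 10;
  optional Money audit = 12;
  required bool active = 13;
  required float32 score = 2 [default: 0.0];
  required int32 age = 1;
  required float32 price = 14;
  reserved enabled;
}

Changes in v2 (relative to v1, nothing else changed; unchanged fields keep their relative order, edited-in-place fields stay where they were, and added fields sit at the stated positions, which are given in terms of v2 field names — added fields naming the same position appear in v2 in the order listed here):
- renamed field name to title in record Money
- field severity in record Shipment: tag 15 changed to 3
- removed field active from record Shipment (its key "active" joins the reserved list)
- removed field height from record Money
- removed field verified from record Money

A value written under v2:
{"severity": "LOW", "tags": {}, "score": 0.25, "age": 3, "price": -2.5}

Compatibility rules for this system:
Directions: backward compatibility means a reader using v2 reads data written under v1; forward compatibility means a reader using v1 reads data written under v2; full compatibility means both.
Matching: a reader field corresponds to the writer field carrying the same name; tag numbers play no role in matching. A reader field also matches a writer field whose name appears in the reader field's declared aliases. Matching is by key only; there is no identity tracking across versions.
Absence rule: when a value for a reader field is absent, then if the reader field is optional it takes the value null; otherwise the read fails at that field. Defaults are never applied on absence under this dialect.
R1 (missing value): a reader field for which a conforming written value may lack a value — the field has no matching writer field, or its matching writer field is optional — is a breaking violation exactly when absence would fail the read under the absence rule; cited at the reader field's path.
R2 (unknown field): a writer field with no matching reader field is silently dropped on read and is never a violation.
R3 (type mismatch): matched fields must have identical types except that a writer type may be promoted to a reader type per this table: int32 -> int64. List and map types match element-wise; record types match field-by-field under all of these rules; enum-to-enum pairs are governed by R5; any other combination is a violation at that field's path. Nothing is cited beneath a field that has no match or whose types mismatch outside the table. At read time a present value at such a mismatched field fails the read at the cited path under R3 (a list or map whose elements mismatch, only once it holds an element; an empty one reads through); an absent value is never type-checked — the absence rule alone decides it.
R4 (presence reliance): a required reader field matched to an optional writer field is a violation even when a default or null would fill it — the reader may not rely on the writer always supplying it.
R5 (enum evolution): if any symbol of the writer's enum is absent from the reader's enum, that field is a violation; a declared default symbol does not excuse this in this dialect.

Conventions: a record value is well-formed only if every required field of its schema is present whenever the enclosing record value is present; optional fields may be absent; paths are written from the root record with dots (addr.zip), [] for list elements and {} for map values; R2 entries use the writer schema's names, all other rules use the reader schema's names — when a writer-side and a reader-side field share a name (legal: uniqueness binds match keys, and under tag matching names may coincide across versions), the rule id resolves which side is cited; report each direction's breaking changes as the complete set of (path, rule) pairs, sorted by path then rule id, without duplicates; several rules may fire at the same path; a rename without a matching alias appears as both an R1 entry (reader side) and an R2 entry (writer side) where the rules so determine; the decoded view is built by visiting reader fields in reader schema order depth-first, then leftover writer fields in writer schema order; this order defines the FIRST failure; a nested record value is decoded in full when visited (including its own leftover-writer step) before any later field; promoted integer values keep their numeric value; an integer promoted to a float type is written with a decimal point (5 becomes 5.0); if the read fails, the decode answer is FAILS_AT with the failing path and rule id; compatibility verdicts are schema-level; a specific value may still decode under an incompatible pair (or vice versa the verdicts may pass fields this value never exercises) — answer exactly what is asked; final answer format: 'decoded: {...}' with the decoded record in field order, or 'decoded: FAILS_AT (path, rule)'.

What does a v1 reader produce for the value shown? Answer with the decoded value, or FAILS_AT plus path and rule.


in Shipment below, arrows point writer -> reader
migrating the Shipment value to v1:
  severity := "LOW"
  tags := {}
  audit := null (not supplied -> null)
  read fails at active under R1 (no fill)
  => FAILS_AT (active, R1)
remaining Shipment differences; none change what is asked:
  renamed field name to title in record Money -> no rule fires on it and the decoded Shipment view is identical with or without it
  field severity in record Shipment: tag 15 changed to 3 -> no rule fires on it and the decoded Shipment view is identical with or without it
  removed field height from record Money -> a verdict-level change on Shipment — the shown value reads the same
  removed field verified from record Money -> no rule fires on it and the decoded Shipment view is identical with or without it

decoded: FAILS_AT (active, R1)
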